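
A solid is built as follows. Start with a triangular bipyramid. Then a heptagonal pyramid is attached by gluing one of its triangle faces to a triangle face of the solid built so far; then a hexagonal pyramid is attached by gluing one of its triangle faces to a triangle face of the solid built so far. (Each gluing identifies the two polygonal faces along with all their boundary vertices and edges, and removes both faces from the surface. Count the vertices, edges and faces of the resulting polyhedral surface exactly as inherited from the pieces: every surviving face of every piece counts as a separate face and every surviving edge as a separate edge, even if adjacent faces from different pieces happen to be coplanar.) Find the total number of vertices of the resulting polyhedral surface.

14

A triangular bipyramid: V=5, E=9, F=6.
Attach a heptagonal pyramid (V=8, E=14, F=8) along a 3-gon: merge 3 vertices and 3 edges, delete both glued faces → V=10, E=20, F=12.
Attach a hexagonal pyramid (V=7, E=12, F=7) along a 3-gon: merge 3 vertices and 3 edges, delete both glued faces → V=14, E=29, F=17.
Check: V − E + F = 14 − 29 + 17 = 2.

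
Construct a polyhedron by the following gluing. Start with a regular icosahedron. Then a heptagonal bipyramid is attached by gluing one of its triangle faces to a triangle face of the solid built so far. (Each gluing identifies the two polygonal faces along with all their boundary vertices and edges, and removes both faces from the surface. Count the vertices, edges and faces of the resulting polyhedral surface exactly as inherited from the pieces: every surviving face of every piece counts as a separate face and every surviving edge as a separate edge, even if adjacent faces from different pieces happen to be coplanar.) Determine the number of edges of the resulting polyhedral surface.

48

A regular icosahedron: V=12, E=30, F=20.
Attach a heptagonal bipyramid (V=9, E=21, F=14) along a 3-gon: merge 3 vertices and 3 edges, delete both glued faces → V=18, E=48, F=32.
Check: V − E + F = 18 − 48 + 32 = 2.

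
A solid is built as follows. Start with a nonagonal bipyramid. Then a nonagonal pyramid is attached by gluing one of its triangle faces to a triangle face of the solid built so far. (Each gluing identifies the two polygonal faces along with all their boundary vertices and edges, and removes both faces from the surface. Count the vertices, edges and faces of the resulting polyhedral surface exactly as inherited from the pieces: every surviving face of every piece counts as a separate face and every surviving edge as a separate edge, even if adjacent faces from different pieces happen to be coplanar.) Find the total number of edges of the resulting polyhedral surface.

A nonagonal bipyramid: V=11, E=27, F=18.
Attach a nonagonal pyramid (V=10, E=18, F=10) along a 3-gon: merge 3 vertices and 3 edges, delete both glued faces → V=18, E=42, F=26.
Check: V − E + F = 18 − 42 + 26 = 2.

42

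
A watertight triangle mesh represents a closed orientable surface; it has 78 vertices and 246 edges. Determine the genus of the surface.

3

Every face is a triangle and each edge borders two faces, so 3F = 2·246, giving F = 164.
χ = V − E + F = 78 − 246 + 164 = -4.
For a closed orientable surface χ = 2 − 2g, so g = (2 − (-4))/2 = 3.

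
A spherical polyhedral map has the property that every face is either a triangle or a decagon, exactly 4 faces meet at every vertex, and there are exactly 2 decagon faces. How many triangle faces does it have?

20

Let x be the number of triangles; then F = 2 + x.
Edge–face incidences: 2E = 10·2 + 3·x = 20 + 3x.
Every vertex has degree 4, so 4V = 2E.
Euler: V − E + F = 2 ⇒ (2E)/4 − E + (2 + x) = 2.
Multiply by 8: 2·(2E) − 4·(2E) + 8·(2 + x) = 16, i.e. 16 + 8x − 2·(20 + 3x) = 16.
Collecting terms: 2x − 24 = 16, so 2x = 40, so x = 20.
Then 2E = 20 + 3·20 = 80, so E = 40, V = 2E/4 = 20, F = 2 + 20 = 22.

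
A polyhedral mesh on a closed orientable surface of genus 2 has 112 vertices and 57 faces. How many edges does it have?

171

For a closed orientable surface of genus 2, χ = 2 − 2·2 = -2.
E = V + F − (-2) = 112 + 57 − (-2) = 171.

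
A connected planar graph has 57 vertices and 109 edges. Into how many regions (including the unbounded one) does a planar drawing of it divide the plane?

54

Euler's formula for a connected plane graph: V − E + F = 2, so F = 2 − 57 + 109 = 54.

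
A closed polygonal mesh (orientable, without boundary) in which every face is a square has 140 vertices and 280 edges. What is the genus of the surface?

1

Every face is a square and each edge borders two faces, so 4F = 2·280, giving F = 140.
χ = V − E + F = 140 − 280 + 140 = 0.
For a closed orientable surface χ = 2 − 2g, so g = (2 − (0))/2 = 1.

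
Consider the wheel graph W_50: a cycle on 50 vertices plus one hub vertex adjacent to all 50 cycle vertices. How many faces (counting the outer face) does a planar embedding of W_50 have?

51

W_50 has V = 50 + 1 = 51 vertices and E = 2·50 = 100 edges.
By Euler's formula F = 2 − V + E = 2 − 51 + 100 = 51.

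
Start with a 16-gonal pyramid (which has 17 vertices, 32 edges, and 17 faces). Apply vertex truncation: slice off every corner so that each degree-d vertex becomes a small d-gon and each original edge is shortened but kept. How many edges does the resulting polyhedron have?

96

Truncation replaces each original edge-end by a new vertex, so V′ = 2E = 64.
Each original edge survives, and each old vertex of degree d contributes d new edges; summing degrees gives Σd = 2E, so E′ = E + 2E = 3E = 96.
Each original face survives and each original vertex becomes one new face: F′ = F + V = 34.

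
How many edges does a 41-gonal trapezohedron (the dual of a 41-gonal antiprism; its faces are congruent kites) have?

164

The n-trapezohedron (dual of the n-antiprism) has V = 2·41 + 2 = 84, E = 4·41 = 164, F = 2·41 = 82.
Check: V − E + F = 84 − 164 + 82 = 2.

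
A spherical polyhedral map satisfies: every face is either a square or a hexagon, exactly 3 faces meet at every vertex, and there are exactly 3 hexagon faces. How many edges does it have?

Let x be the number of squares; then F = 3 + x.
Edge–face incidences: 2E = 6·3 + 4·x = 18 + 4x.
Every vertex has degree 3, so 3V = 2E.
Euler: V − E + F = 2 ⇒ (2E)/3 − E + (3 + x) = 2.
Multiply by 6: 2·(2E) − 3·(2E) + 6·(3 + x) = 12, i.e. 18 + 6x − (18 + 4x) = 12.
Collecting terms: 2x = 12, so x = 6.
Then 2E = 18 + 4·6 = 42, so E = 21, V = 2E/3 = 14, F = 3 + 6 = 9.

21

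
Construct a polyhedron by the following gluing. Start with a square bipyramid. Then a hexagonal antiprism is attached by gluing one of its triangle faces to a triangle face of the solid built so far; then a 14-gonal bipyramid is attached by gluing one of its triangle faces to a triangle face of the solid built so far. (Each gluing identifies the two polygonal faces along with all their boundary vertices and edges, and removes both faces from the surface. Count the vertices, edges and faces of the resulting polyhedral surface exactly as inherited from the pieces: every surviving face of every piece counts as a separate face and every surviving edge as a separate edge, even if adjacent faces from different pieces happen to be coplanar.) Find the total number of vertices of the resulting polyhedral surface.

A square bipyramid: V=6, E=12, F=8.
Attach a hexagonal antiprism (V=12, E=24, F=14) along a 3-gon: merge 3 vertices and 3 edges, delete both glued faces → V=15, E=33, F=20.
Attach a 14-gonal bipyramid (V=16, E=42, F=28) along a 3-gon: merge 3 vertices and 3 edges, delete both glued faces → V=28, E=72, F=46.
Check: V − E + F = 28 − 72 + 46 = 2.

28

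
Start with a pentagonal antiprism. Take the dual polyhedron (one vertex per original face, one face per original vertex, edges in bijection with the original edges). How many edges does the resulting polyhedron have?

20

The base solid has V = 10, E = 20, F = 12.
The dual swaps V and F and preserves E: V′ = F = 12, E′ = E = 20, F′ = V = 10.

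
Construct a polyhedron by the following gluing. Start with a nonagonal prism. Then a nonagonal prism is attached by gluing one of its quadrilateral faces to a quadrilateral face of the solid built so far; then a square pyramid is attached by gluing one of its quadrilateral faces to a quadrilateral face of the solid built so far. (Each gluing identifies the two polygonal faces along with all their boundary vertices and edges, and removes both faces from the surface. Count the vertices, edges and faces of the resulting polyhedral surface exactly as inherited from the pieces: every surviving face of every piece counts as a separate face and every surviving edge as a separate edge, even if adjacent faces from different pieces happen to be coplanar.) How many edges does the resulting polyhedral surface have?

A nonagonal prism: V=18, E=27, F=11.
Attach a nonagonal prism (V=18, E=27, F=11) along a 4-gon: merge 4 vertices and 4 edges, delete both glued faces → V=32, E=50, F=20.
Attach a square pyramid (V=5, E=8, F=5) along a 4-gon: merge 4 vertices and 4 edges, delete both glued faces → V=33, E=54, F=23.
Check: V − E + F = 33 − 54 + 23 = 2.

54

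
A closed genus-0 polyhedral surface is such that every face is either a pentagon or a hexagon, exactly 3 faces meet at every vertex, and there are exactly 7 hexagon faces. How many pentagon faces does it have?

12

Let x be the number of pentagons; then F = 7 + x.
Edge–face incidences: 2E = 6·7 + 5·x = 42 + 5x.
Every vertex has degree 3, so 3V = 2E.
Euler: V − E + F = 2 ⇒ (2E)/3 − E + (7 + x) = 2.
Multiply by 6: 2·(2E) − 3·(2E) + 6·(7 + x) = 12, i.e. 42 + 6x − (42 + 5x) = 12.
Collecting terms: x = 12.
Then 2E = 42 + 5·12 = 102, so E = 51, V = 2E/3 = 34, F = 7 + 12 = 19.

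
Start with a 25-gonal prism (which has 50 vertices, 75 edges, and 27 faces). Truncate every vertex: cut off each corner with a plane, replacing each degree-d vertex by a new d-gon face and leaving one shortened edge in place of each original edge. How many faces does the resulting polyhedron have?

77

Truncation replaces each original edge-end by a new vertex, so V′ = 2E = 150.
Each original edge survives, and each old vertex of degree d contributes d new edges; summing degrees gives Σd = 2E, so E′ = E + 2E = 3E = 225.
Each original face survives and each original vertex becomes one new face: F′ = F + V = 77.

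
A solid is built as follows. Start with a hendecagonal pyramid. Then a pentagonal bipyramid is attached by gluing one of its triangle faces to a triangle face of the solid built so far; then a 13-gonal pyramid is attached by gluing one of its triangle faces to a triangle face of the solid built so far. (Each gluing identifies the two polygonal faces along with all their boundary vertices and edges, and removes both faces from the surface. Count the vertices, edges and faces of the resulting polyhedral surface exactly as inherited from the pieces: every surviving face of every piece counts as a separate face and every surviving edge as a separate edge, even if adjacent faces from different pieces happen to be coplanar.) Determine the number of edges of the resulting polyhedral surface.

A hendecagonal pyramid: V=12, E=22, F=12.
Attach a pentagonal bipyramid (V=7, E=15, F=10) along a 3-gon: merge 3 vertices and 3 edges, delete both glued faces → V=16, E=34, F=20.
Attach a 13-gonal pyramid (V=14, E=26, F=14) along a 3-gon: merge 3 vertices and 3 edges, delete both glued faces → V=27, E=57, F=32.
Check: V − E + F = 27 − 57 + 32 = 2.

57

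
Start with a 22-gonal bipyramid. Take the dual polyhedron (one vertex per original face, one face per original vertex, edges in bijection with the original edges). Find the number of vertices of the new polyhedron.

The base solid has V = 24, E = 66, F = 44.
The dual swaps V and F and preserves E: V′ = F = 44, E′ = E = 66, F′ = V = 24.

44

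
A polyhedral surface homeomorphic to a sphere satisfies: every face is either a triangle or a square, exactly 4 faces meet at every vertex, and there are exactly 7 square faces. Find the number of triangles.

Let x be the number of triangles; then F = 7 + x.
Edge–face incidences: 2E = 4·7 + 3·x = 28 + 3x.
Every vertex has degree 4, so 4V = 2E.
Euler: V − E + F = 2 ⇒ (2E)/4 − E + (7 + x) = 2.
Multiply by 8: 2·(2E) − 4·(2E) + 8·(7 + x) = 16, i.e. 56 + 8x − 2·(28 + 3x) = 16.
Collecting terms: 2x = 16, so x = 8.
Then 2E = 28 + 3·8 = 52, so E = 26, V = 2E/4 = 13, F = 7 + 8 = 15.

8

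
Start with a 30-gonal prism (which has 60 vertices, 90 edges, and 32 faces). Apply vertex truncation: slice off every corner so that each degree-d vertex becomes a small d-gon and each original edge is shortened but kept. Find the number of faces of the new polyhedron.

92

Truncation replaces each original edge-end by a new vertex, so V′ = 2E = 180.
Each original edge survives, and each old vertex of degree d contributes d new edges; summing degrees gives Σd = 2E, so E′ = E + 2E = 3E = 270.
Each original face survives and each original vertex becomes one new face: F′ = F + V = 92.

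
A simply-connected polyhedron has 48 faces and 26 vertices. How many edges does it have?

Here V − E + F = 2.
E = V + F − (2) = 26 + 48 − (2) = 72.

72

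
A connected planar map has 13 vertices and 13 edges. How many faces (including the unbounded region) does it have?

Euler's formula for a connected plane graph: V − E + F = 2, so F = 2 − 13 + 13 = 2.

2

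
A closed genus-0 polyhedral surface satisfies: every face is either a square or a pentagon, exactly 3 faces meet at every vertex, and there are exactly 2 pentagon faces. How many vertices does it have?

10

Let x be the number of squares; then F = 2 + x.
Edge–face incidences: 2E = 5·2 + 4·x = 10 + 4x.
Every vertex has degree 3, so 3V = 2E.
Euler: V − E + F = 2 ⇒ (2E)/3 − E + (2 + x) = 2.
Multiply by 6: 2·(2E) − 3·(2E) + 6·(2 + x) = 12, i.e. 12 + 6x − (10 + 4x) = 12.
Collecting terms: 2x + 2 = 12, so 2x = 10, so x = 5.
Then 2E = 10 + 4·5 = 30, so E = 15, V = 2E/3 = 10, F = 2 + 5 = 7.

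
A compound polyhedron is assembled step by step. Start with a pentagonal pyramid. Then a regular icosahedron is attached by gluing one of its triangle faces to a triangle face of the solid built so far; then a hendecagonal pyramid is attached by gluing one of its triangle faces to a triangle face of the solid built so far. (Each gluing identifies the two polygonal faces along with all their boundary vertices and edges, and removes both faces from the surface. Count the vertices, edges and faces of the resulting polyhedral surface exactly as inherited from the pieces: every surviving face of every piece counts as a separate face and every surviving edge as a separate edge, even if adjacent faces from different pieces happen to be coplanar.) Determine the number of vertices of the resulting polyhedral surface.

A pentagonal pyramid: V=6, E=10, F=6.
Attach a regular icosahedron (V=12, E=30, F=20) along a 3-gon: merge 3 vertices and 3 edges, delete both glued faces → V=15, E=37, F=24.
Attach a hendecagonal pyramid (V=12, E=22, F=12) along a 3-gon: merge 3 vertices and 3 edges, delete both glued faces → V=24, E=56, F=34.
Check: V − E + F = 24 − 56 + 34 = 2.

24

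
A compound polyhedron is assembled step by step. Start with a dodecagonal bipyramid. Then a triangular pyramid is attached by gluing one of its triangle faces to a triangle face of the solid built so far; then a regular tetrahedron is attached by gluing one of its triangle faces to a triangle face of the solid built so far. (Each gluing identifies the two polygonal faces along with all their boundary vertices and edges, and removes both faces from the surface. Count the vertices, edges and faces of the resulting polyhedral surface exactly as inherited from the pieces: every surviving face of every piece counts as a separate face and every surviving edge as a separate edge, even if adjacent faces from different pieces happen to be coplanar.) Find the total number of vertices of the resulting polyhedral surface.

16

A dodecagonal bipyramid: V=14, E=36, F=24.
Attach a triangular pyramid (V=4, E=6, F=4) along a 3-gon: merge 3 vertices and 3 edges, delete both glued faces → V=15, E=39, F=26.
Attach a regular tetrahedron (V=4, E=6, F=4) along a 3-gon: merge 3 vertices and 3 edges, delete both glued faces → V=16, E=42, F=28.
Check: V − E + F = 16 − 42 + 28 = 2.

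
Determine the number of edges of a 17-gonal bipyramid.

A bipyramid over an n-gon has 2n triangular faces and n + 2 vertices: V = 17 + 2 = 19, E = 3·17 = 51, F = 2·17 = 34.

51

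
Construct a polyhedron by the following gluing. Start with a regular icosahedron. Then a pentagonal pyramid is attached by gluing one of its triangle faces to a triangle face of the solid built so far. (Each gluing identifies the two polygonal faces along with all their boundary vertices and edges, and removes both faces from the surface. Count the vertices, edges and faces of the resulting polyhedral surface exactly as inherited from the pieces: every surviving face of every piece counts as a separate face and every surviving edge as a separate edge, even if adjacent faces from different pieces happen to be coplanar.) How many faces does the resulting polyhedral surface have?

A regular icosahedron: V=12, E=30, F=20.
Attach a pentagonal pyramid (V=6, E=10, F=6) along a 3-gon: merge 3 vertices and 3 edges, delete both glued faces → V=15, E=37, F=24.
Check: V − E + F = 15 − 37 + 24 = 2.

24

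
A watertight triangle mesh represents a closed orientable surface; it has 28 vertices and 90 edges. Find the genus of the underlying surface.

2

Every face is a triangle and each edge borders two faces, so 3F = 2·90, giving F = 60.
χ = V − E + F = 28 − 90 + 60 = -2.
For a closed orientable surface χ = 2 − 2g, so g = (2 − (-2))/2 = 2.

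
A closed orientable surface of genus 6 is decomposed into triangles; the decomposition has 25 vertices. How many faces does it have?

χ = 2 − 2·6 = -10, and every face is a triangle so 3F = 2E.
V − E + F = -10 with E = 3F/2 gives 25 − (3/2 − 1)·F = -10, so F = 70 and E = 105.

70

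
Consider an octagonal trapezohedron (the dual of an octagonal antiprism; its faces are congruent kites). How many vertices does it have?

The n-trapezohedron (dual of the n-antiprism) has V = 2·8 + 2 = 18, E = 4·8 = 32, F = 2·8 = 16.

18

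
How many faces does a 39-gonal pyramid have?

40

A pyramid on an n-gon base has one n-gon and n triangles: V = 39 + 1 = 40, E = 2·39 = 78, F = 39 + 1 = 40.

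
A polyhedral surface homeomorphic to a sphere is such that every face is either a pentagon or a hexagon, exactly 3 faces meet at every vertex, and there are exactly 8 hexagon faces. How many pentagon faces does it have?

Let x be the number of pentagons; then F = 8 + x.
Edge–face incidences: 2E = 6·8 + 5·x = 48 + 5x.
Every vertex has degree 3, so 3V = 2E.
Euler: V − E + F = 2 ⇒ (2E)/3 − E + (8 + x) = 2.
Multiply by 6: 2·(2E) − 3·(2E) + 6·(8 + x) = 12, i.e. 48 + 6x − (48 + 5x) = 12.
Collecting terms: x = 12.
Then 2E = 48 + 5·12 = 108, so E = 54, V = 2E/3 = 36, F = 8 + 12 = 20.

12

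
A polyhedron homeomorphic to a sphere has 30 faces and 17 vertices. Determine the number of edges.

45

Here V − E + F = 2.
E = V + F − (2) = 17 + 30 − (2) = 45.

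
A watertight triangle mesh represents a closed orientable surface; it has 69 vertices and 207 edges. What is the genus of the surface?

Every face is a triangle and each edge borders two faces, so 3F = 2·207, giving F = 138.
χ = V − E + F = 69 − 207 + 138 = 0.
For a closed orientable surface χ = 2 − 2g, so g = (2 − (0))/2 = 1.

1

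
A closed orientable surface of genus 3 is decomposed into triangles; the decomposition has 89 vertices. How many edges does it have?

χ = 2 − 2·3 = -4, and every face is a triangle so 3F = 2E.
V − E + F = -4 with E = 3F/2 gives 89 − (3/2 − 1)·F = -4, so F = 186 and E = 279.

279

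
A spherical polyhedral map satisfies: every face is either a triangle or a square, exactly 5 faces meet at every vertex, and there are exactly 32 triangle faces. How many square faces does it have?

Let x be the number of squares; then F = 32 + x.
Edge–face incidences: 2E = 3·32 + 4·x = 96 + 4x.
Every vertex has degree 5, so 5V = 2E.
Euler: V − E + F = 2 ⇒ (2E)/5 − E + (32 + x) = 2.
Multiply by 10: 2·(2E) − 5·(2E) + 10·(32 + x) = 20, i.e. 320 + 10x − 3·(96 + 4x) = 20.
Collecting terms: −2x + 32 = 20, so −2x = −12, so x = 6.
Then 2E = 96 + 4·6 = 120, so E = 60, V = 2E/5 = 24, F = 32 + 6 = 38.

6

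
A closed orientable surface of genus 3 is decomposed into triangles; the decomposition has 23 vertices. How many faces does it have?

χ = 2 − 2·3 = -4, and every face is a triangle so 3F = 2E.
V − E + F = -4 with E = 3F/2 gives 23 − (3/2 − 1)·F = -4, so F = 54 and E = 81.

54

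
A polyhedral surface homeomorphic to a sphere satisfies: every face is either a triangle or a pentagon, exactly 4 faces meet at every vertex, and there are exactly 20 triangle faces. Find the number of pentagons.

Let x be the number of pentagons; then F = 20 + x.
Edge–face incidences: 2E = 3·20 + 5·x = 60 + 5x.
Every vertex has degree 4, so 4V = 2E.
Euler: V − E + F = 2 ⇒ (2E)/4 − E + (20 + x) = 2.
Multiply by 8: 2·(2E) − 4·(2E) + 8·(20 + x) = 16, i.e. 160 + 8x − 2·(60 + 5x) = 16.
Collecting terms: −2x + 40 = 16, so −2x = −24, so x = 12.
Then 2E = 60 + 5·12 = 120, so E = 60, V = 2E/4 = 30, F = 20 + 12 = 32.

12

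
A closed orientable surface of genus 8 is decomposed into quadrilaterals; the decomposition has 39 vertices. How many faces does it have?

χ = 2 − 2·8 = -14, and every face is a square so 4F = 2E.
V − E + F = -14 with E = 4F/2 gives 39 − (4/2 − 1)·F = -14, so F = 53 and E = 106.

53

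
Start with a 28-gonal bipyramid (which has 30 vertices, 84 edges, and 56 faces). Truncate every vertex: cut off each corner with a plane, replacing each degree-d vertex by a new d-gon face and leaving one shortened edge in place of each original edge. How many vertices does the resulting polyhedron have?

Truncation replaces each original edge-end by a new vertex, so V′ = 2E = 168.
Each original edge survives, and each old vertex of degree d contributes d new edges; summing degrees gives Σd = 2E, so E′ = E + 2E = 3E = 252.
Each original face survives and each original vertex becomes one new face: F′ = F + V = 86.

168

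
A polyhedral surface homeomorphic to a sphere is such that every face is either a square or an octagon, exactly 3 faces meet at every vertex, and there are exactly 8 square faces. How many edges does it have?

24

Let x be the number of octagons; then F = 8 + x.
Edge–face incidences: 2E = 4·8 + 8·x = 32 + 8x.
Every vertex has degree 3, so 3V = 2E.
Euler: V − E + F = 2 ⇒ (2E)/3 − E + (8 + x) = 2.
Multiply by 6: 2·(2E) − 3·(2E) + 6·(8 + x) = 12, i.e. 48 + 6x − (32 + 8x) = 12.
Collecting terms: −2x + 16 = 12, so −2x = −4, so x = 2.
Then 2E = 32 + 8·2 = 48, so E = 24, V = 2E/3 = 16, F = 8 + 2 = 10.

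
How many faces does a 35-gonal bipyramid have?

70

A bipyramid over an n-gon has 2n triangular faces and n + 2 vertices: V = 35 + 2 = 37, E = 3·35 = 105, F = 2·35 = 70.
Check: V − E + F = 37 − 105 + 70 = 2.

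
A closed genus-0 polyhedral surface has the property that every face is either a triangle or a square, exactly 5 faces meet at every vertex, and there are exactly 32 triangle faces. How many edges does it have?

60

Let x be the number of squares; then F = 32 + x.
Edge–face incidences: 2E = 3·32 + 4·x = 96 + 4x.
Every vertex has degree 5, so 5V = 2E.
Euler: V − E + F = 2 ⇒ (2E)/5 − E + (32 + x) = 2.
Multiply by 10: 2·(2E) − 5·(2E) + 10·(32 + x) = 20, i.e. 320 + 10x − 3·(96 + 4x) = 20.
Collecting terms: −2x + 32 = 20, so −2x = −12, so x = 6.
Then 2E = 96 + 4·6 = 120, so E = 60, V = 2E/5 = 24, F = 32 + 6 = 38.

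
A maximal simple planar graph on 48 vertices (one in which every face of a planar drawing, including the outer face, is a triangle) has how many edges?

138

In a plane triangulation 3F = 2E and V − E + F = 2, so E = 3V − 6 = 3·48 − 6 = 138.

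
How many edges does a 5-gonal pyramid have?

A pyramid on an n-gon base has one n-gon and n triangles: V = 5 + 1 = 6, E = 2·5 = 10, F = 5 + 1 = 6.

10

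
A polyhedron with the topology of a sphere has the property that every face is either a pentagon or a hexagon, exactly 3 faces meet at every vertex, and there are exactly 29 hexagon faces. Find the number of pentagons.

Let x be the number of pentagons; then F = 29 + x.
Edge–face incidences: 2E = 6·29 + 5·x = 174 + 5x.
Every vertex has degree 3, so 3V = 2E.
Euler: V − E + F = 2 ⇒ (2E)/3 − E + (29 + x) = 2.
Multiply by 6: 2·(2E) − 3·(2E) + 6·(29 + x) = 12, i.e. 174 + 6x − (174 + 5x) = 12.
Collecting terms: x = 12.
Then 2E = 174 + 5·12 = 234, so E = 117, V = 2E/3 = 78, F = 29 + 12 = 41.

12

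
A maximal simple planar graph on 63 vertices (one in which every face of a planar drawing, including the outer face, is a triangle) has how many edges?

183

In a plane triangulation 3F = 2E and V − E + F = 2, so E = 3V − 6 = 3·63 − 6 = 183.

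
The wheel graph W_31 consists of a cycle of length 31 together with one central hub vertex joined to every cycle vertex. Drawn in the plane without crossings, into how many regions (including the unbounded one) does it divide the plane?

W_31 has V = 31 + 1 = 32 vertices and E = 2·31 = 62 edges.
By Euler's formula F = 2 − V + E = 2 − 32 + 62 = 32.

32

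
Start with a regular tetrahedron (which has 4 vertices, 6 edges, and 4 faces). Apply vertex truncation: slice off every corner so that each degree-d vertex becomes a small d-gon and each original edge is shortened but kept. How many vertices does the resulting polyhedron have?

Truncation replaces each original edge-end by a new vertex, so V′ = 2E = 12.
Each original edge survives, and each old vertex of degree d contributes d new edges; summing degrees gives Σd = 2E, so E′ = E + 2E = 3E = 18.
Each original face survives and each original vertex becomes one new face: F′ = F + V = 8.

12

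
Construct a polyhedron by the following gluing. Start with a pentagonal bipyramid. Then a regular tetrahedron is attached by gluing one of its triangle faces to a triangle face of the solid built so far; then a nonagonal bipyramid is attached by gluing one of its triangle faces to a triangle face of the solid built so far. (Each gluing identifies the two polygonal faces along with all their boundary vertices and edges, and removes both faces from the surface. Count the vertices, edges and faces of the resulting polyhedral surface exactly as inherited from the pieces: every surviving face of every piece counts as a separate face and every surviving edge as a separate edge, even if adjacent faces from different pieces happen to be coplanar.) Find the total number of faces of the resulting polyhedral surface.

28

A pentagonal bipyramid: V=7, E=15, F=10.
Attach a regular tetrahedron (V=4, E=6, F=4) along a 3-gon: merge 3 vertices and 3 edges, delete both glued faces → V=8, E=18, F=12.
Attach a nonagonal bipyramid (V=11, E=27, F=18) along a 3-gon: merge 3 vertices and 3 edges, delete both glued faces → V=16, E=42, F=28.
Check: V − E + F = 16 − 42 + 28 = 2.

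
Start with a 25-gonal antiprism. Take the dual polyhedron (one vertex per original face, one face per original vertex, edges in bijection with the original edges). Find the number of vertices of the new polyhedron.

52

The base solid has V = 50, E = 100, F = 52.
The dual swaps V and F and preserves E: V′ = F = 52, E′ = E = 100, F′ = V = 50.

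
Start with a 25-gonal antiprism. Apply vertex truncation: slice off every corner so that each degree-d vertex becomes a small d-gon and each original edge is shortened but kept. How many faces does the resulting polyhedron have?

The base solid has V = 50, E = 100, F = 52.
Truncation replaces each original edge-end by a new vertex, so V′ = 2E = 200.
Each original edge survives, and each old vertex of degree d contributes d new edges; summing degrees gives Σd = 2E, so E′ = E + 2E = 3E = 300.
Each original face survives and each original vertex becomes one new face: F′ = F + V = 102.

102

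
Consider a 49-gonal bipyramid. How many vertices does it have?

51

A bipyramid over an n-gon has 2n triangular faces and n + 2 vertices: V = 49 + 2 = 51, E = 3·49 = 147, F = 2·49 = 98.
Check: V − E + F = 51 − 147 + 98 = 2.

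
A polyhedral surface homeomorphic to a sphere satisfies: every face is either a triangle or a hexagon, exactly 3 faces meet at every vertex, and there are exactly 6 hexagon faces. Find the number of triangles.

Let x be the number of triangles; then F = 6 + x.
Edge–face incidences: 2E = 6·6 + 3·x = 36 + 3x.
Every vertex has degree 3, so 3V = 2E.
Euler: V − E + F = 2 ⇒ (2E)/3 − E + (6 + x) = 2.
Multiply by 6: 2·(2E) − 3·(2E) + 6·(6 + x) = 12, i.e. 36 + 6x − (36 + 3x) = 12.
Collecting terms: 3x = 12, so x = 4.
Then 2E = 36 + 3·4 = 48, so E = 24, V = 2E/3 = 16, F = 6 + 4 = 10.

4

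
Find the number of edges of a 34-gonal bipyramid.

102

A bipyramid over an n-gon has 2n triangular faces and n + 2 vertices: V = 34 + 2 = 36, E = 3·34 = 102, F = 2·34 = 68.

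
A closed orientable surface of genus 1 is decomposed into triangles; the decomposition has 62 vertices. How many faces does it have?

124

χ = 2 − 2·1 = 0, and every face is a triangle so 3F = 2E.
V − E + F = 0 with E = 3F/2 gives 62 − (3/2 − 1)·F = 0, so F = 124 and E = 186.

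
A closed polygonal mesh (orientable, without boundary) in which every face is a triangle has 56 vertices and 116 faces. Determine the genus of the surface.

2

Every face is a triangle, so 2E = 3·116 = 348, giving E = 174.
χ = V − E + F = 56 − 174 + 116 = -2.
For a closed orientable surface χ = 2 − 2g, so g = (2 − (-2))/2 = 2.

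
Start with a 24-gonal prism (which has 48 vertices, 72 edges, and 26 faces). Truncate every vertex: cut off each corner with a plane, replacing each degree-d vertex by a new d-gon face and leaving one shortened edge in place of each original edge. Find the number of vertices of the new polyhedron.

Truncation replaces each original edge-end by a new vertex, so V′ = 2E = 144.
Each original edge survives, and each old vertex of degree d contributes d new edges; summing degrees gives Σd = 2E, so E′ = E + 2E = 3E = 216.
Each original face survives and each original vertex becomes one new face: F′ = F + V = 74.

144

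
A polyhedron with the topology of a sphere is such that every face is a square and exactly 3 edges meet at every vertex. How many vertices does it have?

Each face has 4 edges and each edge borders two faces, so 2E = 4F.
Each vertex has degree 3, so 3V = 2E and hence V = 4F/3.
Euler: V − E + F = 2 ⇒ (4F/3) − (4F/2) + F = 2.
Multiply by 6: (8 − 12 + 6)F = 12, i.e. 2F = 12.
So F = 6, E = 4·6/2 = 12, V = 4·6/3 = 8.

8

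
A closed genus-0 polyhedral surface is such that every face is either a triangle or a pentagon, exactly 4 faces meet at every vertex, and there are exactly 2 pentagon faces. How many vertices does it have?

Let x be the number of triangles; then F = 2 + x.
Edge–face incidences: 2E = 5·2 + 3·x = 10 + 3x.
Every vertex has degree 4, so 4V = 2E.
Euler: V − E + F = 2 ⇒ (2E)/4 − E + (2 + x) = 2.
Multiply by 8: 2·(2E) − 4·(2E) + 8·(2 + x) = 16, i.e. 16 + 8x − 2·(10 + 3x) = 16.
Collecting terms: 2x − 4 = 16, so 2x = 20, so x = 10.
Then 2E = 10 + 3·10 = 40, so E = 20, V = 2E/4 = 10, F = 2 + 10 = 12.

10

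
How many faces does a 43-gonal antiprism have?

An antiprism on an n-gon has two n-gon caps and 2n triangles: V = 2·43 = 86, E = 4·43 = 172, F = 2·43 + 2 = 88.

88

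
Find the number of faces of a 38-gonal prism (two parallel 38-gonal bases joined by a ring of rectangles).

40

A prism on an n-gon has two n-gon bases and n rectangular sides: V = 2·38 = 76, E = 3·38 = 114, F = 38 + 2 = 40.
Check: V − E + F = 76 − 114 + 40 = 2.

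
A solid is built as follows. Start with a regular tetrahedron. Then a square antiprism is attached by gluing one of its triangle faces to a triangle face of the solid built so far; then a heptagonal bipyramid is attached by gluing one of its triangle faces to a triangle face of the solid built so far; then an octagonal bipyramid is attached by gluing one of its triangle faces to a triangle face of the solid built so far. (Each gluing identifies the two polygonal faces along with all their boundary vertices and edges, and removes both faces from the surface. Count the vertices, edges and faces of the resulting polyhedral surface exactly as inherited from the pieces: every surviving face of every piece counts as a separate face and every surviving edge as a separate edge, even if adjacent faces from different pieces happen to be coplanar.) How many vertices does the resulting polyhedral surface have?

22

A regular tetrahedron: V=4, E=6, F=4.
Attach a square antiprism (V=8, E=16, F=10) along a 3-gon: merge 3 vertices and 3 edges, delete both glued faces → V=9, E=19, F=12.
Attach a heptagonal bipyramid (V=9, E=21, F=14) along a 3-gon: merge 3 vertices and 3 edges, delete both glued faces → V=15, E=37, F=24.
Attach an octagonal bipyramid (V=10, E=24, F=16) along a 3-gon: merge 3 vertices and 3 edges, delete both glued faces → V=22, E=58, F=38.
Check: V − E + F = 22 − 58 + 38 = 2.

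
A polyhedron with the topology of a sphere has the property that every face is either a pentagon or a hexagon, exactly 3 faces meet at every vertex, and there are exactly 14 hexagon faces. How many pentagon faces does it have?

12

Let x be the number of pentagons; then F = 14 + x.
Edge–face incidences: 2E = 6·14 + 5·x = 84 + 5x.
Every vertex has degree 3, so 3V = 2E.
Euler: V − E + F = 2 ⇒ (2E)/3 − E + (14 + x) = 2.
Multiply by 6: 2·(2E) − 3·(2E) + 6·(14 + x) = 12, i.e. 84 + 6x − (84 + 5x) = 12.
Collecting terms: x = 12.
Then 2E = 84 + 5·12 = 144, so E = 72, V = 2E/3 = 48, F = 14 + 12 = 26.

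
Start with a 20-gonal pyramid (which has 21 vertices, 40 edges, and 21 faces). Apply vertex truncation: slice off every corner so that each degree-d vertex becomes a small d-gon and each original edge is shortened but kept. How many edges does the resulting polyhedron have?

Truncation replaces each original edge-end by a new vertex, so V′ = 2E = 80.
Each original edge survives, and each old vertex of degree d contributes d new edges; summing degrees gives Σd = 2E, so E′ = E + 2E = 3E = 120.
Each original face survives and each original vertex becomes one new face: F′ = F + V = 42.

120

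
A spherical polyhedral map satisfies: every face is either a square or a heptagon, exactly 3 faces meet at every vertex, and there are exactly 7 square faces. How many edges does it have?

21

Let x be the number of heptagons; then F = 7 + x.
Edge–face incidences: 2E = 4·7 + 7·x = 28 + 7x.
Every vertex has degree 3, so 3V = 2E.
Euler: V − E + F = 2 ⇒ (2E)/3 − E + (7 + x) = 2.
Multiply by 6: 2·(2E) − 3·(2E) + 6·(7 + x) = 12, i.e. 42 + 6x − (28 + 7x) = 12.
Collecting terms: −x + 14 = 12, so −x = −2, so x = 2.
Then 2E = 28 + 7·2 = 42, so E = 21, V = 2E/3 = 14, F = 7 + 2 = 9.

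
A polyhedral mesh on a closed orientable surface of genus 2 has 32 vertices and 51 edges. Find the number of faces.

17

For a closed orientable surface of genus 2, χ = 2 − 2·2 = -2.
F = -2 − V + E = -2 − 32 + 51 = 17.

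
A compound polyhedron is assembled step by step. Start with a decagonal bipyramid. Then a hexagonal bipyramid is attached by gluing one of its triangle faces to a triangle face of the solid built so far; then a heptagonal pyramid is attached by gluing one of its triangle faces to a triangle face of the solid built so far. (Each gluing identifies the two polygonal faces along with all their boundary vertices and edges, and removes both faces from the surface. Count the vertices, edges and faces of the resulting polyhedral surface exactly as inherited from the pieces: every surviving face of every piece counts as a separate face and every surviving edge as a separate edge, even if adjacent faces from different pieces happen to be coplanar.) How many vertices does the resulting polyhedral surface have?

22

A decagonal bipyramid: V=12, E=30, F=20.
Attach a hexagonal bipyramid (V=8, E=18, F=12) along a 3-gon: merge 3 vertices and 3 edges, delete both glued faces → V=17, E=45, F=30.
Attach a heptagonal pyramid (V=8, E=14, F=8) along a 3-gon: merge 3 vertices and 3 edges, delete both glued faces → V=22, E=56, F=36.
Check: V − E + F = 22 − 56 + 36 = 2.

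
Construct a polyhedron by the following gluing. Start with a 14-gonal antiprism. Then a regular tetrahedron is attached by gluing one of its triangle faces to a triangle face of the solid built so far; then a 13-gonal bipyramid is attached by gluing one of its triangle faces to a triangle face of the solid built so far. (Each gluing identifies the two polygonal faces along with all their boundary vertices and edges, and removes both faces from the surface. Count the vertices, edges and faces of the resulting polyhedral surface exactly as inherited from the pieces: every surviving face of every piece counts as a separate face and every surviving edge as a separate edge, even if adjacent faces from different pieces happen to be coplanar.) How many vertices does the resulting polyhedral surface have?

41

A 14-gonal antiprism: V=28, E=56, F=30.
Attach a regular tetrahedron (V=4, E=6, F=4) along a 3-gon: merge 3 vertices and 3 edges, delete both glued faces → V=29, E=59, F=32.
Attach a 13-gonal bipyramid (V=15, E=39, F=26) along a 3-gon: merge 3 vertices and 3 edges, delete both glued faces → V=41, E=95, F=56.
Check: V − E + F = 41 − 95 + 56 = 2.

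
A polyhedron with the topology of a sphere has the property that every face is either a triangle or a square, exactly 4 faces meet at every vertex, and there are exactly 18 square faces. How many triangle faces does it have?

Let x be the number of triangles; then F = 18 + x.
Edge–face incidences: 2E = 4·18 + 3·x = 72 + 3x.
Every vertex has degree 4, so 4V = 2E.
Euler: V − E + F = 2 ⇒ (2E)/4 − E + (18 + x) = 2.
Multiply by 8: 2·(2E) − 4·(2E) + 8·(18 + x) = 16, i.e. 144 + 8x − 2·(72 + 3x) = 16.
Collecting terms: 2x = 16, so x = 8.
Then 2E = 72 + 3·8 = 96, so E = 48, V = 2E/4 = 24, F = 18 + 8 = 26.

8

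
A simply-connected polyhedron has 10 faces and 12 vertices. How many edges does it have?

Here V − E + F = 2.
E = V + F − (2) = 12 + 10 − (2) = 20.

20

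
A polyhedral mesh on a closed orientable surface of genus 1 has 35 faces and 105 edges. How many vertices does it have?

70

For a closed orientable surface of genus 1, χ = 2 − 2·1 = 0.
V = 0 + E − F = 0 + 105 − 35 = 70.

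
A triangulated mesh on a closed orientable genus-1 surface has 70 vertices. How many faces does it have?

140

χ = 2 − 2·1 = 0, and every face is a triangle so 3F = 2E.
V − E + F = 0 with E = 3F/2 gives 70 − (3/2 − 1)·F = 0, so F = 140 and E = 210.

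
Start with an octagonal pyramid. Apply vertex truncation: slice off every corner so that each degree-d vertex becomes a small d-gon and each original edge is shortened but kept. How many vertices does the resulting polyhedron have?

32

The base solid has V = 9, E = 16, F = 9.
Truncation replaces each original edge-end by a new vertex, so V′ = 2E = 32.
Each original edge survives, and each old vertex of degree d contributes d new edges; summing degrees gives Σd = 2E, so E′ = E + 2E = 3E = 48.
Each original face survives and each original vertex becomes one new face: F′ = F + V = 18.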